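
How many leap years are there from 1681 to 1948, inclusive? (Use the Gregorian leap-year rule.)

Multiples of 4 in [1681,1948]: 67.
Of those, multiples of 100: 3 (not leap unless ÷400).
Multiples of 400: 0.
Leap years = 67 − 3 + 0 = 64.

64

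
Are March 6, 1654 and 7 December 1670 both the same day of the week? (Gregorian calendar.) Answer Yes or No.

From Mar 6, 1654 to Dec 7, 1670 is 6120 days.
6120 mod 7 = 2, so they are different weekdays.
(Mar 6, 1654 is a Friday; Dec 7, 1670 is a Sunday.)

No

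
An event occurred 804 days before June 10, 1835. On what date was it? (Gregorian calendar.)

−365 (one year) → Jun 10, 1834 (439 left).
−365 (one year) → Jun 10, 1833 (74 left).
−10 → May 31, 1833 (end of May, 31 days; 64 left).
−31 → Apr 30, 1833 (end of Apr, 30 days; 33 left).
−30 → Mar 31, 1833 (end of Mar, 31 days; 3 left).
−3 → Mar 28, 1833.

March 28, 1833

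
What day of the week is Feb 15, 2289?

Doomsday rule: the anchor day for the 2200s is Friday. For year 89: 89÷12 = 7 r 5, and 5÷4 = 1, so 7+5+1 = 13.
Friday + 13 ≡ Thursday — that's 2289's doomsday.
In February the doomsday date is Feb 28 (2289 is not a leap year).
Feb 15 is 13 days before Feb 28; 13 mod 7 = 6, so Thursday − 6 = Friday.

Friday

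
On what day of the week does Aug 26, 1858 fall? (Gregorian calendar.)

Thursday

January 1, 1858 is a Friday.
Jan 1, 1858 → Feb 1, 1858: 31 days (January has 31).
Feb 1, 1858 → Mar 1, 1858: 28 days (February has 28).
Mar 1, 1858 → Apr 1, 1858: 31 days (March has 31).
Apr 1, 1858 → May 1, 1858: 30 days (April has 30).
May 1, 1858 → Jun 1, 1858: 31 days (May has 31).
Jun 1, 1858 → Jul 1, 1858: 30 days (June has 30).
Jul 1, 1858 → Aug 1, 1858: 31 days (July has 31).
Aug 1, 1858 → Aug 26, 1858: 25 days.
Total: 237 days.
237 mod 7 = 6, so Friday + 6 = Thursday.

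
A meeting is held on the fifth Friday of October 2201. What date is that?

October 30, 2201

October 1, 2201 is a Thursday.
The first Friday is therefore October 2 (1 days later).
The fifth Friday is 2 + 4×7 = October 30.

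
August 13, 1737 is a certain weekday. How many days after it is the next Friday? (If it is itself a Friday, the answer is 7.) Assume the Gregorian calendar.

3

Aug 13, 1737 is a Tuesday.
From Tuesday to the next Friday is 3 days.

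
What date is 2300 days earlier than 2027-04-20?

−365 (one year) → Apr 20, 2026 (1935 left).
−365 (one year) → Apr 20, 2025 (1570 left).
−365 (one year) → Apr 20, 2024 (1205 left).
−366 (one year; includes Feb 29, 2024) → Apr 20, 2023 (839 left).
−365 (one year) → Apr 20, 2022 (474 left).
−365 (one year) → Apr 20, 2021 (109 left).
−20 → Mar 31, 2021 (end of Mar, 31 days; 89 left).
−31 → Feb 28, 2021 (end of Feb, 28 days; 58 left).
−28 → Jan 31, 2021 (end of Jan, 31 days; 30 left).
−30 → Jan 1, 2021.

January 1, 2021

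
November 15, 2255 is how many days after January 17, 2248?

2859

Jan 17, 2248 → Jan 17, 2249: 366 days (Feb 29, 2248 is in that span).
Jan 17, 2249 → Jan 17, 2250: 365 days.
Jan 17, 2250 → Jan 17, 2251: 365 days.
Jan 17, 2251 → Jan 17, 2252: 365 days.
Jan 17, 2252 → Jan 17, 2253: 366 days (Feb 29, 2252 is in that span).
Jan 17, 2253 → Jan 17, 2254: 365 days.
Jan 17, 2254 → Jan 17, 2255: 365 days.
Jan 17, 2255 → Feb 17, 2255: 31 days (January has 31).
Feb 17, 2255 → Mar 17, 2255: 28 days (February has 28).
Mar 17, 2255 → Apr 17, 2255: 31 days (March has 31).
Apr 17, 2255 → May 17, 2255: 30 days (April has 30).
May 17, 2255 → Jun 17, 2255: 31 days (May has 31).
Jun 17, 2255 → Jul 17, 2255: 30 days (June has 30).
Jul 17, 2255 → Aug 17, 2255: 31 days (July has 31).
Aug 17, 2255 → Sep 17, 2255: 31 days (August has 31).
Sep 17, 2255 → Oct 17, 2255: 30 days (September has 30).
Oct 17, 2255 → Nov 15, 2255: 29 days.
Total: 2859 days.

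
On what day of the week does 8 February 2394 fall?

Doomsday rule: the anchor day for the 2300s is Wednesday. For year 94: 94÷12 = 7 r 10, and 10÷4 = 2, so 7+10+2 = 19.
Wednesday + 19 ≡ Monday — that's 2394's doomsday.
In February the doomsday date is Feb 28 (2394 is not a leap year).
Feb 8 is 20 days before Feb 28; 20 mod 7 = 6, so Monday − 6 = Tuesday.

Tuesday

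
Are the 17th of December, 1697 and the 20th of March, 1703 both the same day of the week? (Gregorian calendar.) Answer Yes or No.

Yes

From Dec 17, 1697 to Mar 20, 1703 is 1918 days.
1918 mod 7 = 0, so they are the same weekday.
(Dec 17, 1697 is a Tuesday; Mar 20, 1703 is a Tuesday.)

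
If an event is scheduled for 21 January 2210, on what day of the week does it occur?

Sunday

Doomsday rule: the anchor day for the 2200s is Friday. For year 10: 10÷12 = 0 r 10, and 10÷4 = 2, so 0+10+2 = 12.
Friday + 12 ≡ Wednesday — that's 2210's doomsday.
In January the doomsday date is Jan 3 (2210 is not a leap year).
Jan 21 is 18 days after Jan 3; 18 mod 7 = 4, so Wednesday + 4 = Sunday.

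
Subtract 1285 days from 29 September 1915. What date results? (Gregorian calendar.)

March 23, 1912

−365 (one year) → Sep 29, 1914 (920 left).
−365 (one year) → Sep 29, 1913 (555 left).
−365 (one year) → Sep 29, 1912 (190 left).
−29 → Aug 31, 1912 (end of Aug, 31 days; 161 left).
−31 → Jul 31, 1912 (end of Jul, 31 days; 130 left).
−31 → Jun 30, 1912 (end of Jun, 30 days; 99 left).
−30 → May 31, 1912 (end of May, 31 days; 69 left).
−31 → Apr 30, 1912 (end of Apr, 30 days; 38 left).
−30 → Mar 31, 1912 (end of Mar, 31 days; 8 left).
−8 → Mar 23, 1912.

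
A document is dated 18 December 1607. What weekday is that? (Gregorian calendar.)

Doomsday rule: the anchor day for the 1600s is Tuesday. For year 07: 7÷12 = 0 r 7, and 7÷4 = 1, so 0+7+1 = 8.
Tuesday + 8 ≡ Wednesday — that's 1607's doomsday.
In December the doomsday date is Dec 12.
Dec 18 is 6 days after Dec 12; 6 mod 7 = 6, so Wednesday + 6 = Tuesday.

Tuesday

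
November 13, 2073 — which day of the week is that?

Monday

January 1, 2073 is a Sunday.
Jan 1, 2073 → Feb 1, 2073: 31 days (January has 31).
Feb 1, 2073 → Mar 1, 2073: 28 days (February has 28).
Mar 1, 2073 → Apr 1, 2073: 31 days (March has 31).
Apr 1, 2073 → May 1, 2073: 30 days (April has 30).
May 1, 2073 → Jun 1, 2073: 31 days (May has 31).
Jun 1, 2073 → Jul 1, 2073: 30 days (June has 30).
Jul 1, 2073 → Aug 1, 2073: 31 days (July has 31).
Aug 1, 2073 → Sep 1, 2073: 31 days (August has 31).
Sep 1, 2073 → Oct 1, 2073: 30 days (September has 30).
Oct 1, 2073 → Nov 1, 2073: 31 days (October has 31).
Nov 1, 2073 → Nov 13, 2073: 12 days.
Total: 316 days.
316 mod 7 = 1, so Sunday + 1 = Monday.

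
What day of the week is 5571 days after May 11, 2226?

First find the weekday of May 11, 2226. Doomsday rule: the anchor day for the 2200s is Friday. For year 26: 26÷12 = 2 r 2, and 2÷4 = 0, so 2+2+0 = 4.
Friday + 4 ≡ Tuesday — that's 2226's doomsday.
In May the doomsday date is May 9.
May 11 is 2 days after May 9; 2 mod 7 = 2, so Tuesday + 2 = Thursday.
5571 mod 7 = 6, so 5571 days after a Thursday is Thursday + 6 = Wednesday.

Wednesday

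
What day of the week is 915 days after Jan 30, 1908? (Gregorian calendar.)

Tuesday

First find the weekday of Jan 30, 1908. Doomsday rule: the anchor day for the 1900s is Wednesday. For year 08: 8÷12 = 0 r 8, and 8÷4 = 2, so 0+8+2 = 10.
Wednesday + 10 ≡ Saturday — that's 1908's doomsday.
In January the doomsday date is Jan 4 (1908 is a leap year (divisible by 4)).
Jan 30 is 26 days after Jan 4; 26 mod 7 = 5, so Saturday + 5 = Thursday.
915 mod 7 = 5, so 915 days after a Thursday is Thursday + 5 = Tuesday.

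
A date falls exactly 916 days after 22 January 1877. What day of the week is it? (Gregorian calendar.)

Sunday

First find the weekday of Jan 22, 1877. Doomsday rule: the anchor day for the 1800s is Friday. For year 77: 77÷12 = 6 r 5, and 5÷4 = 1, so 6+5+1 = 12.
Friday + 12 ≡ Wednesday — that's 1877's doomsday.
In January the doomsday date is Jan 3 (1877 is not a leap year).
Jan 22 is 19 days after Jan 3; 19 mod 7 = 5, so Wednesday + 5 = Monday.
916 mod 7 = 6, so 916 days after a Monday is Monday + 6 = Sunday.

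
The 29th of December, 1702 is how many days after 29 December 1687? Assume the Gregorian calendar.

5478

Dec 29, 1687 → Dec 29, 1688: 366 days (Feb 29, 1688 is in that span).
Dec 29, 1688 → Dec 29, 1689: 365 days.
Dec 29, 1689 → Dec 29, 1690: 365 days.
Dec 29, 1690 → Dec 29, 1691: 365 days.
Dec 29, 1691 → Dec 29, 1692: 366 days (Feb 29, 1692 is in that span).
Dec 29, 1692 → Dec 29, 1693: 365 days.
Dec 29, 1693 → Dec 29, 1694: 365 days.
Dec 29, 1694 → Dec 29, 1695: 365 days.
Dec 29, 1695 → Dec 29, 1696: 366 days (Feb 29, 1696 is in that span).
Dec 29, 1696 → Dec 29, 1697: 365 days.
Dec 29, 1697 → Dec 29, 1698: 365 days.
Dec 29, 1698 → Dec 29, 1699: 365 days.
Dec 29, 1699 → Dec 29, 1700: 365 days.
Dec 29, 1700 → Dec 29, 1701: 365 days.
Dec 29, 1701 → Jan 29, 1702: 31 days (December has 31).
Jan 29, 1702 → Feb 28, 1702: 30 days (January has 31).
Feb 28, 1702 → Mar 28, 1702: 28 days (February has 28).
Mar 28, 1702 → Apr 28, 1702: 31 days (March has 31).
Apr 28, 1702 → May 28, 1702: 30 days (April has 30).
May 28, 1702 → Jun 28, 1702: 31 days (May has 31).
Jun 28, 1702 → Jul 28, 1702: 30 days (June has 30).
Jul 28, 1702 → Aug 28, 1702: 31 days (July has 31).
Aug 28, 1702 → Sep 28, 1702: 31 days (August has 31).
Sep 28, 1702 → Oct 28, 1702: 30 days (September has 30).
Oct 28, 1702 → Nov 28, 1702: 31 days (October has 31).
Nov 28, 1702 → Dec 28, 1702: 30 days (November has 30).
Dec 28, 1702 → Dec 29, 1702: 1 days.
Total: 5478 days.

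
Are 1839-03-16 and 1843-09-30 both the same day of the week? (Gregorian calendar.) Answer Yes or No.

From Mar 16, 1839 to Sep 30, 1843 is 1659 days.
1659 mod 7 = 0, so they are the same weekday.
(Mar 16, 1839 is a Saturday; Sep 30, 1843 is a Saturday.)

Yes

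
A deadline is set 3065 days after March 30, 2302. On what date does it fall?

+365 (one year) → Mar 30, 2303 (2700 left).
+366 (one year; includes Feb 29, 2304) → Mar 30, 2304 (2334 left).
+365 (one year) → Mar 30, 2305 (1969 left).
+365 (one year) → Mar 30, 2306 (1604 left).
+365 (one year) → Mar 30, 2307 (1239 left).
+366 (one year; includes Feb 29, 2308) → Mar 30, 2308 (873 left).
+365 (one year) → Mar 30, 2309 (508 left).
+365 (one year) → Mar 30, 2310 (143 left).
Mar has 31 days: +2 → Apr 1, 2310 (141 left).
Apr has 30 days: +30 → May 1, 2310 (111 left).
May has 31 days: +31 → Jun 1, 2310 (80 left).
Jun has 30 days: +30 → Jul 1, 2310 (50 left).
Jul has 31 days: +31 → Aug 1, 2310 (19 left).
+19 → Aug 20, 2310.

August 20, 2310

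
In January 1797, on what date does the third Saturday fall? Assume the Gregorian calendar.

January 1, 1797 is a Sunday.
The first Saturday is therefore January 7 (6 days later).
The third Saturday is 7 + 2×7 = January 21.

January 21, 1797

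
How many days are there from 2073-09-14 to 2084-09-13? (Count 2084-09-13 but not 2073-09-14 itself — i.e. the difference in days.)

4017

Sep 14, 2073 → Sep 14, 2074: 365 days.
Sep 14, 2074 → Sep 14, 2075: 365 days.
Sep 14, 2075 → Sep 14, 2076: 366 days (Feb 29, 2076 is in that span).
Sep 14, 2076 → Sep 14, 2077: 365 days.
Sep 14, 2077 → Sep 14, 2078: 365 days.
Sep 14, 2078 → Sep 14, 2079: 365 days.
Sep 14, 2079 → Sep 14, 2080: 366 days (Feb 29, 2080 is in that span).
Sep 14, 2080 → Sep 14, 2081: 365 days.
Sep 14, 2081 → Sep 14, 2082: 365 days.
Sep 14, 2082 → Sep 14, 2083: 365 days.
Sep 14, 2083 → Oct 14, 2083: 30 days (September has 30).
Oct 14, 2083 → Nov 14, 2083: 31 days (October has 31).
Nov 14, 2083 → Dec 14, 2083: 30 days (November has 30).
Dec 14, 2083 → Jan 14, 2084: 31 days (December has 31).
Jan 14, 2084 → Feb 14, 2084: 31 days (January has 31).
Feb 14, 2084 → Mar 14, 2084: 29 days (February has 29).
Mar 14, 2084 → Apr 14, 2084: 31 days (March has 31).
Apr 14, 2084 → May 14, 2084: 30 days (April has 30).
May 14, 2084 → Jun 14, 2084: 31 days (May has 31).
Jun 14, 2084 → Jul 14, 2084: 30 days (June has 30).
Jul 14, 2084 → Aug 14, 2084: 31 days (July has 31).
Aug 14, 2084 → Sep 13, 2084: 30 days.
Total: 4017 days.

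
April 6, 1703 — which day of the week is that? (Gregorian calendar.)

Friday

Doomsday rule: the anchor day for the 1700s is Sunday. For year 03: 3÷12 = 0 r 3, and 3÷4 = 0, so 0+3+0 = 3.
Sunday + 3 ≡ Wednesday — that's 1703's doomsday.
In April the doomsday date is Apr 4.
Apr 6 is 2 days after Apr 4; 2 mod 7 = 2, so Wednesday + 2 = Friday.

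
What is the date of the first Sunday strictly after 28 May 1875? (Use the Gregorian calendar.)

May 28, 1875 is a Friday.
From Friday to the next Sunday is 2 days.
May 28, 1875 + 2 = May 30, 1875.

May 30, 1875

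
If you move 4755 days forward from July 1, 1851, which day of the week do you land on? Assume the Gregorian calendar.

Thursday

Jul 1, 1851 is a Tuesday.
4755 mod 7 = 2, so 4755 days after a Tuesday is Tuesday + 2 = Thursday.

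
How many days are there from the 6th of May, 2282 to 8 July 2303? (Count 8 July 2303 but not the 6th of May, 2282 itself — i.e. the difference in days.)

7732

May 6, 2282 → May 6, 2283: 365 days.
May 6, 2283 → May 6, 2284: 366 days (Feb 29, 2284 is in that span).
May 6, 2284 → May 6, 2285: 365 days.
May 6, 2285 → May 6, 2286: 365 days.
May 6, 2286 → May 6, 2287: 365 days.
May 6, 2287 → May 6, 2288: 366 days (Feb 29, 2288 is in that span).
May 6, 2288 → May 6, 2289: 365 days.
May 6, 2289 → May 6, 2290: 365 days.
May 6, 2290 → May 6, 2291: 365 days.
May 6, 2291 → May 6, 2292: 366 days (Feb 29, 2292 is in that span).
May 6, 2292 → May 6, 2293: 365 days.
May 6, 2293 → May 6, 2294: 365 days.
May 6, 2294 → May 6, 2295: 365 days.
May 6, 2295 → May 6, 2296: 366 days (Feb 29, 2296 is in that span).
May 6, 2296 → May 6, 2297: 365 days.
May 6, 2297 → May 6, 2298: 365 days.
May 6, 2298 → May 6, 2299: 365 days.
May 6, 2299 → May 6, 2300: 365 days.
May 6, 2300 → May 6, 2301: 365 days.
May 6, 2301 → May 6, 2302: 365 days.
May 6, 2302 → May 6, 2303: 365 days.
May 6, 2303 → Jun 6, 2303: 31 days (May has 31).
Jun 6, 2303 → Jul 6, 2303: 30 days (June has 30).
Jul 6, 2303 → Jul 8, 2303: 2 days.
Total: 7732 days.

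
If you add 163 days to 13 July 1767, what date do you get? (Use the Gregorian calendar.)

December 23, 1767

Jul has 31 days: +19 → Aug 1, 1767 (144 left).
Aug has 31 days: +31 → Sep 1, 1767 (113 left).
Sep has 30 days: +30 → Oct 1, 1767 (83 left).
Oct has 31 days: +31 → Nov 1, 1767 (52 left).
Nov has 30 days: +30 → Dec 1, 1767 (22 left).
+22 → Dec 23, 1767.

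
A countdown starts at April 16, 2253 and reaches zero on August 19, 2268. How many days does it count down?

5604

Apr 16, 2253 → Apr 16, 2254: 365 days.
Apr 16, 2254 → Apr 16, 2255: 365 days.
Apr 16, 2255 → Apr 16, 2256: 366 days (Feb 29, 2256 is in that span).
Apr 16, 2256 → Apr 16, 2257: 365 days.
Apr 16, 2257 → Apr 16, 2258: 365 days.
Apr 16, 2258 → Apr 16, 2259: 365 days.
Apr 16, 2259 → Apr 16, 2260: 366 days (Feb 29, 2260 is in that span).
Apr 16, 2260 → Apr 16, 2261: 365 days.
Apr 16, 2261 → Apr 16, 2262: 365 days.
Apr 16, 2262 → Apr 16, 2263: 365 days.
Apr 16, 2263 → Apr 16, 2264: 366 days (Feb 29, 2264 is in that span).
Apr 16, 2264 → Apr 16, 2265: 365 days.
Apr 16, 2265 → Apr 16, 2266: 365 days.
Apr 16, 2266 → Apr 16, 2267: 365 days.
Apr 16, 2267 → Apr 16, 2268: 366 days (Feb 29, 2268 is in that span).
Apr 16, 2268 → May 16, 2268: 30 days (April has 30).
May 16, 2268 → Jun 16, 2268: 31 days (May has 31).
Jun 16, 2268 → Jul 16, 2268: 30 days (June has 30).
Jul 16, 2268 → Aug 16, 2268: 31 days (July has 31).
Aug 16, 2268 → Aug 19, 2268: 3 days.
Total: 5604 days.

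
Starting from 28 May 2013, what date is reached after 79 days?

August 15, 2013

May has 31 days: +4 → Jun 1, 2013 (75 left).
Jun has 30 days: +30 → Jul 1, 2013 (45 left).
Jul has 31 days: +31 → Aug 1, 2013 (14 left).
+14 → Aug 15, 2013.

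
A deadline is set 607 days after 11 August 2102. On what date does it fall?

+365 (one year) → Aug 11, 2103 (242 left).
Aug has 31 days: +21 → Sep 1, 2103 (221 left).
Sep has 30 days: +30 → Oct 1, 2103 (191 left).
Oct has 31 days: +31 → Nov 1, 2103 (160 left).
Nov has 30 days: +30 → Dec 1, 2103 (130 left).
Dec has 31 days: +31 → Jan 1, 2104 (99 left).
Jan has 31 days: +31 → Feb 1, 2104 (68 left).
Feb has 29 days: +29 → Mar 1, 2104 (39 left).
Mar has 31 days: +31 → Apr 1, 2104 (8 left).
+8 → Apr 9, 2104.

April 9, 2104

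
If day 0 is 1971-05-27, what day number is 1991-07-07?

May 27, 1971 → May 27, 1972: 366 days (Feb 29, 1972 is in that span).
May 27, 1972 → May 27, 1973: 365 days.
May 27, 1973 → May 27, 1974: 365 days.
May 27, 1974 → May 27, 1975: 365 days.
May 27, 1975 → May 27, 1976: 366 days (Feb 29, 1976 is in that span).
May 27, 1976 → May 27, 1977: 365 days.
May 27, 1977 → May 27, 1978: 365 days.
May 27, 1978 → May 27, 1979: 365 days.
May 27, 1979 → May 27, 1980: 366 days (Feb 29, 1980 is in that span).
May 27, 1980 → May 27, 1981: 365 days.
May 27, 1981 → May 27, 1982: 365 days.
May 27, 1982 → May 27, 1983: 365 days.
May 27, 1983 → May 27, 1984: 366 days (Feb 29, 1984 is in that span).
May 27, 1984 → May 27, 1985: 365 days.
May 27, 1985 → May 27, 1986: 365 days.
May 27, 1986 → May 27, 1987: 365 days.
May 27, 1987 → May 27, 1988: 366 days (Feb 29, 1988 is in that span).
May 27, 1988 → May 27, 1989: 365 days.
May 27, 1989 → May 27, 1990: 365 days.
May 27, 1990 → May 27, 1991: 365 days.
May 27, 1991 → Jun 27, 1991: 31 days (May has 31).
Jun 27, 1991 → Jul 7, 1991: 10 days.
Total: 7346 days.

7346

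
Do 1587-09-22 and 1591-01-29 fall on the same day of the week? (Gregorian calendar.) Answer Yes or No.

Yes

From Sep 22, 1587 to Jan 29, 1591 is 1225 days.
1225 mod 7 = 0, so they are the same weekday.
(Sep 22, 1587 is a Tuesday; Jan 29, 1591 is a Tuesday.)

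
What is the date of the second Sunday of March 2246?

March 8, 2246

March 1, 2246 is a Sunday.
The first Sunday is therefore March 1 (same day).
The second Sunday is 1 + 1×7 = March 8.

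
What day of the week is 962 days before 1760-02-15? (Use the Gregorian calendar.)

Tuesday

First find the weekday of Feb 15, 1760. Doomsday rule: the anchor day for the 1700s is Sunday. For year 60: 60÷12 = 5 r 0, and 0÷4 = 0, so 5+0+0 = 5.
Sunday + 5 ≡ Friday — that's 1760's doomsday.
In February the doomsday date is Feb 29 (1760 is a leap year (divisible by 4)).
Feb 15 is 14 days before Feb 29; 14 mod 7 = 0, so Friday − 0 = Friday.
962 mod 7 = 3, so 962 days before a Friday is Friday − 3 = Tuesday.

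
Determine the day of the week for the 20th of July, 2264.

Doomsday rule: the anchor day for the 2200s is Friday. For year 64: 64÷12 = 5 r 4, and 4÷4 = 1, so 5+4+1 = 10.
Friday + 10 ≡ Monday — that's 2264's doomsday.
In July the doomsday date is Jul 11.
Jul 20 is 9 days after Jul 11; 9 mod 7 = 2, so Monday + 2 = Wednesday.

Wednesday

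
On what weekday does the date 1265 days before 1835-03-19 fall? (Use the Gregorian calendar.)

Saturday

First find the weekday of Mar 19, 1835. Doomsday rule: the anchor day for the 1800s is Friday. For year 35: 35÷12 = 2 r 11, and 11÷4 = 2, so 2+11+2 = 15.
Friday + 15 ≡ Saturday — that's 1835's doomsday.
In March the doomsday date is Mar 14.
Mar 19 is 5 days after Mar 14; 5 mod 7 = 5, so Saturday + 5 = Thursday.
1265 mod 7 = 5, so 1265 days before a Thursday is Thursday − 5 = Saturday.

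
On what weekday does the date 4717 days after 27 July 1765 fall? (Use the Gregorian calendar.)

Friday

First find the weekday of Jul 27, 1765. Doomsday rule: the anchor day for the 1700s is Sunday. For year 65: 65÷12 = 5 r 5, and 5÷4 = 1, so 5+5+1 = 11.
Sunday + 11 ≡ Thursday — that's 1765's doomsday.
In July the doomsday date is Jul 11.
Jul 27 is 16 days after Jul 11; 16 mod 7 = 2, so Thursday + 2 = Saturday.
4717 mod 7 = 6, so 4717 days after a Saturday is Saturday + 6 = Friday.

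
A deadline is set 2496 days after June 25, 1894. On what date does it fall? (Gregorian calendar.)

+365 (one year) → Jun 25, 1895 (2131 left).
+366 (one year; includes Feb 29, 1896) → Jun 25, 1896 (1765 left).
+365 (one year) → Jun 25, 1897 (1400 left).
+365 (one year) → Jun 25, 1898 (1035 left).
+365 (one year) → Jun 25, 1899 (670 left).
+365 (one year) → Jun 25, 1900 (305 left).
Jun has 30 days: +6 → Jul 1, 1900 (299 left).
Jul has 31 days: +31 → Aug 1, 1900 (268 left).
Aug has 31 days: +31 → Sep 1, 1900 (237 left).
Sep has 30 days: +30 → Oct 1, 1900 (207 left).
Oct has 31 days: +31 → Nov 1, 1900 (176 left).
Nov has 30 days: +30 → Dec 1, 1900 (146 left).
Dec has 31 days: +31 → Jan 1, 1901 (115 left).
Jan has 31 days: +31 → Feb 1, 1901 (84 left).
Feb has 28 days: +28 → Mar 1, 1901 (56 left).
Mar has 31 days: +31 → Apr 1, 1901 (25 left).
+25 → Apr 26, 1901.

April 26, 1901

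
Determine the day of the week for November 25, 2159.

Sunday

Doomsday rule: the anchor day for the 2100s is Sunday. For year 59: 59÷12 = 4 r 11, and 11÷4 = 2, so 4+11+2 = 17.
Sunday + 17 ≡ Wednesday — that's 2159's doomsday.
In November the doomsday date is Nov 7.
Nov 25 is 18 days after Nov 7; 18 mod 7 = 4, so Wednesday + 4 = Sunday.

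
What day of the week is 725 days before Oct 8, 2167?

Sunday

First find the weekday of Oct 8, 2167. Doomsday rule: the anchor day for the 2100s is Sunday. For year 67: 67÷12 = 5 r 7, and 7÷4 = 1, so 5+7+1 = 13.
Sunday + 13 ≡ Saturday — that's 2167's doomsday.
In October the doomsday date is Oct 10.
Oct 8 is 2 days before Oct 10; 2 mod 7 = 2, so Saturday − 2 = Thursday.
725 mod 7 = 4, so 725 days before a Thursday is Thursday − 4 = Sunday.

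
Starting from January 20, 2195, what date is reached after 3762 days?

May 10, 2205

+365 (one year) → Jan 20, 2196 (3397 left).
+366 (one year; includes Feb 29, 2196) → Jan 20, 2197 (3031 left).
+365 (one year) → Jan 20, 2198 (2666 left).
+365 (one year) → Jan 20, 2199 (2301 left).
+365 (one year) → Jan 20, 2200 (1936 left).
+365 (one year) → Jan 20, 2201 (1571 left).
+365 (one year) → Jan 20, 2202 (1206 left).
+365 (one year) → Jan 20, 2203 (841 left).
+365 (one year) → Jan 20, 2204 (476 left).
+366 (one year; includes Feb 29, 2204) → Jan 20, 2205 (110 left).
Jan has 31 days: +12 → Feb 1, 2205 (98 left).
Feb has 28 days: +28 → Mar 1, 2205 (70 left).
Mar has 31 days: +31 → Apr 1, 2205 (39 left).
Apr has 30 days: +30 → May 1, 2205 (9 left).
+9 → May 10, 2205.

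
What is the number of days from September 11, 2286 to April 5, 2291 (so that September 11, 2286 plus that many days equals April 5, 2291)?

1667

Sep 11, 2286 → Sep 11, 2287: 365 days.
Sep 11, 2287 → Sep 11, 2288: 366 days (Feb 29, 2288 is in that span).
Sep 11, 2288 → Sep 11, 2289: 365 days.
Sep 11, 2289 → Sep 11, 2290: 365 days.
Sep 11, 2290 → Oct 11, 2290: 30 days (September has 30).
Oct 11, 2290 → Nov 11, 2290: 31 days (October has 31).
Nov 11, 2290 → Dec 11, 2290: 30 days (November has 30).
Dec 11, 2290 → Jan 11, 2291: 31 days (December has 31).
Jan 11, 2291 → Feb 11, 2291: 31 days (January has 31).
Feb 11, 2291 → Mar 11, 2291: 28 days (February has 28).
Mar 11, 2291 → Apr 5, 2291: 25 days.
Total: 1667 days.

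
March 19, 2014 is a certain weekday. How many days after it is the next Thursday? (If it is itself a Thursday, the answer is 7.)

1

Mar 19, 2014 is a Wednesday.
From Wednesday to the next Thursday is 1 day.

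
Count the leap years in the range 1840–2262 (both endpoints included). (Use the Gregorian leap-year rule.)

Multiples of 4 in [1840,2262]: 106.
Of those, multiples of 100: 4 (not leap unless ÷400).
Multiples of 400: 1.
Leap years = 106 − 4 + 1 = 103.

103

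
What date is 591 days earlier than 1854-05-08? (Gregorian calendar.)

−365 (one year) → May 8, 1853 (226 left).
−8 → Apr 30, 1853 (end of Apr, 30 days; 218 left).
−30 → Mar 31, 1853 (end of Mar, 31 days; 188 left).
−31 → Feb 28, 1853 (end of Feb, 28 days; 157 left).
−28 → Jan 31, 1853 (end of Jan, 31 days; 129 left).
−31 → Dec 31, 1852 (end of Dec, 31 days; 98 left).
−31 → Nov 30, 1852 (end of Nov, 30 days; 67 left).
−30 → Oct 31, 1852 (end of Oct, 31 days; 37 left).
−31 → Sep 30, 1852 (end of Sep, 30 days; 6 left).
−6 → Sep 24, 1852.

September 24, 1852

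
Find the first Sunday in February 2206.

February 2, 2206

February 1, 2206 is a Saturday.
The first Sunday is therefore February 2 (1 days later).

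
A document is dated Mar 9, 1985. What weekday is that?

Saturday

Doomsday rule: the anchor day for the 1900s is Wednesday. For year 85: 85÷12 = 7 r 1, and 1÷4 = 0, so 7+1+0 = 8.
Wednesday + 8 ≡ Thursday — that's 1985's doomsday.
In March the doomsday date is Mar 14.
Mar 9 is 5 days before Mar 14; 5 mod 7 = 5, so Thursday − 5 = Saturday.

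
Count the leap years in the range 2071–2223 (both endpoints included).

36

Multiples of 4 in [2071,2223]: 38.
Of those, multiples of 100: 2 (not leap unless ÷400).
Multiples of 400: 0.
Leap years = 38 − 2 + 0 = 36.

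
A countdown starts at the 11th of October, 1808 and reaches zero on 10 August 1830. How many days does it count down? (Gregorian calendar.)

Oct 11, 1808 → Oct 11, 1809: 365 days.
Oct 11, 1809 → Oct 11, 1810: 365 days.
Oct 11, 1810 → Oct 11, 1811: 365 days.
Oct 11, 1811 → Oct 11, 1812: 366 days (Feb 29, 1812 is in that span).
Oct 11, 1812 → Oct 11, 1813: 365 days.
Oct 11, 1813 → Oct 11, 1814: 365 days.
Oct 11, 1814 → Oct 11, 1815: 365 days.
Oct 11, 1815 → Oct 11, 1816: 366 days (Feb 29, 1816 is in that span).
Oct 11, 1816 → Oct 11, 1817: 365 days.
Oct 11, 1817 → Oct 11, 1818: 365 days.
Oct 11, 1818 → Oct 11, 1819: 365 days.
Oct 11, 1819 → Oct 11, 1820: 366 days (Feb 29, 1820 is in that span).
Oct 11, 1820 → Oct 11, 1821: 365 days.
Oct 11, 1821 → Oct 11, 1822: 365 days.
Oct 11, 1822 → Oct 11, 1823: 365 days.
Oct 11, 1823 → Oct 11, 1824: 366 days (Feb 29, 1824 is in that span).
Oct 11, 1824 → Oct 11, 1825: 365 days.
Oct 11, 1825 → Oct 11, 1826: 365 days.
Oct 11, 1826 → Oct 11, 1827: 365 days.
Oct 11, 1827 → Oct 11, 1828: 366 days (Feb 29, 1828 is in that span).
Oct 11, 1828 → Oct 11, 1829: 365 days.
Oct 11, 1829 → Nov 11, 1829: 31 days (October has 31).
Nov 11, 1829 → Dec 11, 1829: 30 days (November has 30).
Dec 11, 1829 → Jan 11, 1830: 31 days (December has 31).
Jan 11, 1830 → Feb 11, 1830: 31 days (January has 31).
Feb 11, 1830 → Mar 11, 1830: 28 days (February has 28).
Mar 11, 1830 → Apr 11, 1830: 31 days (March has 31).
Apr 11, 1830 → May 11, 1830: 30 days (April has 30).
May 11, 1830 → Jun 11, 1830: 31 days (May has 31).
Jun 11, 1830 → Jul 11, 1830: 30 days (June has 30).
Jul 11, 1830 → Aug 10, 1830: 30 days.
Total: 7973 days.

7973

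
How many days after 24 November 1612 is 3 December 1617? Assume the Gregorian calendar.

1835

Nov 24, 1612 → Nov 24, 1613: 365 days.
Nov 24, 1613 → Nov 24, 1614: 365 days.
Nov 24, 1614 → Nov 24, 1615: 365 days.
Nov 24, 1615 → Nov 24, 1616: 366 days (Feb 29, 1616 is in that span).
Nov 24, 1616 → Dec 24, 1616: 30 days (November has 30).
Dec 24, 1616 → Jan 24, 1617: 31 days (December has 31).
Jan 24, 1617 → Feb 24, 1617: 31 days (January has 31).
Feb 24, 1617 → Mar 24, 1617: 28 days (February has 28).
Mar 24, 1617 → Apr 24, 1617: 31 days (March has 31).
Apr 24, 1617 → May 24, 1617: 30 days (April has 30).
May 24, 1617 → Jun 24, 1617: 31 days (May has 31).
Jun 24, 1617 → Jul 24, 1617: 30 days (June has 30).
Jul 24, 1617 → Aug 24, 1617: 31 days (July has 31).
Aug 24, 1617 → Sep 24, 1617: 31 days (August has 31).
Sep 24, 1617 → Oct 24, 1617: 30 days (September has 30).
Oct 24, 1617 → Nov 24, 1617: 31 days (October has 31).
Nov 24, 1617 → Dec 3, 1617: 9 days.
Total: 1835 days.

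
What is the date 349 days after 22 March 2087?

Mar has 31 days: +10 → Apr 1, 2087 (339 left).
Apr has 30 days: +30 → May 1, 2087 (309 left).
May has 31 days: +31 → Jun 1, 2087 (278 left).
Jun has 30 days: +30 → Jul 1, 2087 (248 left).
Jul has 31 days: +31 → Aug 1, 2087 (217 left).
Aug has 31 days: +31 → Sep 1, 2087 (186 left).
Sep has 30 days: +30 → Oct 1, 2087 (156 left).
Oct has 31 days: +31 → Nov 1, 2087 (125 left).
Nov has 30 days: +30 → Dec 1, 2087 (95 left).
Dec has 31 days: +31 → Jan 1, 2088 (64 left).
Jan has 31 days: +31 → Feb 1, 2088 (33 left).
Feb has 29 days: +29 → Mar 1, 2088 (4 left).
+4 → Mar 5, 2088.

March 5, 2088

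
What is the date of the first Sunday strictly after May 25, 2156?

May 30, 2156

May 25, 2156 is a Tuesday.
From Tuesday to the next Sunday is 5 days.
May 25, 2156 + 5 = May 30, 2156.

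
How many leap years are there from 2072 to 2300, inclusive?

55

Multiples of 4 in [2072,2300]: 58.
Of those, multiples of 100: 3 (not leap unless ÷400).
Multiples of 400: 0.
Leap years = 58 − 3 + 0 = 55.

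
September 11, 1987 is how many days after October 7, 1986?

339

Oct 7, 1986 → Nov 7, 1986: 31 days (October has 31).
Nov 7, 1986 → Dec 7, 1986: 30 days (November has 30).
Dec 7, 1986 → Jan 7, 1987: 31 days (December has 31).
Jan 7, 1987 → Feb 7, 1987: 31 days (January has 31).
Feb 7, 1987 → Mar 7, 1987: 28 days (February has 28).
Mar 7, 1987 → Apr 7, 1987: 31 days (March has 31).
Apr 7, 1987 → May 7, 1987: 30 days (April has 30).
May 7, 1987 → Jun 7, 1987: 31 days (May has 31).
Jun 7, 1987 → Jul 7, 1987: 30 days (June has 30).
Jul 7, 1987 → Aug 7, 1987: 31 days (July has 31).
Aug 7, 1987 → Sep 7, 1987: 31 days (August has 31).
Sep 7, 1987 → Sep 11, 1987: 4 days.
Total: 339 days.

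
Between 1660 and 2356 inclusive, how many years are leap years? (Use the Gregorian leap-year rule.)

169

Multiples of 4 in [1660,2356]: 175.
Of those, multiples of 100: 7 (not leap unless ÷400).
Multiples of 400: 1.
Leap years = 175 − 7 + 1 = 169.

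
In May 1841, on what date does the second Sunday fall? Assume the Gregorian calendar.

May 9, 1841

May 1, 1841 is a Saturday.
The first Sunday is therefore May 2 (1 days later).
The second Sunday is 2 + 1×7 = May 9.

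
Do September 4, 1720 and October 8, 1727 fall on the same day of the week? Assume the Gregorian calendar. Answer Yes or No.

From Sep 4, 1720 to Oct 8, 1727 is 2590 days.
2590 mod 7 = 0, so they are the same weekday.
(Sep 4, 1720 is a Wednesday; Oct 8, 1727 is a Wednesday.)

Yes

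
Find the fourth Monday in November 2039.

November 28, 2039

November 1, 2039 is a Tuesday.
The first Monday is therefore November 7 (6 days later).
The fourth Monday is 7 + 3×7 = November 28.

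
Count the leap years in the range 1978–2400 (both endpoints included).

Multiples of 4 in [1978,2400]: 106.
Of those, multiples of 100: 5 (not leap unless ÷400).
Multiples of 400: 2.
Leap years = 106 − 5 + 2 = 103.

103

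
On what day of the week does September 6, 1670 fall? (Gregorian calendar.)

Saturday

Doomsday rule: the anchor day for the 1600s is Tuesday. For year 70: 70÷12 = 5 r 10, and 10÷4 = 2, so 5+10+2 = 17.
Tuesday + 17 ≡ Friday — that's 1670's doomsday.
In September the doomsday date is Sep 5.
Sep 6 is 1 day after Sep 5; 1 mod 7 = 1, so Friday + 1 = Saturday.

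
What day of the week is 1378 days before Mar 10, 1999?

Mar 10, 1999 is a Wednesday.
1378 mod 7 = 6, so 1378 days before a Wednesday is Wednesday − 6 = Thursday.

Thursday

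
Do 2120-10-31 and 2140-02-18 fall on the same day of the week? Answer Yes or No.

From Oct 31, 2120 to Feb 18, 2140 is 7049 days.
7049 mod 7 = 0, so they are the same weekday.
(Oct 31, 2120 is a Thursday; Feb 18, 2140 is a Thursday.)

Yes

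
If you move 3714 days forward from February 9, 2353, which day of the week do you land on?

Friday

Feb 9, 2353 is a Monday.
3714 mod 7 = 4, so 3714 days after a Monday is Monday + 4 = Friday.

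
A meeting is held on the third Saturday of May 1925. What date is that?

May 1, 1925 is a Friday.
The first Saturday is therefore May 2 (1 days later).
The third Saturday is 2 + 2×7 = May 16.

May 16, 1925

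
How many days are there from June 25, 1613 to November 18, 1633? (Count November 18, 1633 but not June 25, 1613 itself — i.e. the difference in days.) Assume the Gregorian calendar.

Jun 25, 1613 → Jun 25, 1614: 365 days.
Jun 25, 1614 → Jun 25, 1615: 365 days.
Jun 25, 1615 → Jun 25, 1616: 366 days (Feb 29, 1616 is in that span).
Jun 25, 1616 → Jun 25, 1617: 365 days.
Jun 25, 1617 → Jun 25, 1618: 365 days.
Jun 25, 1618 → Jun 25, 1619: 365 days.
Jun 25, 1619 → Jun 25, 1620: 366 days (Feb 29, 1620 is in that span).
Jun 25, 1620 → Jun 25, 1621: 365 days.
Jun 25, 1621 → Jun 25, 1622: 365 days.
Jun 25, 1622 → Jun 25, 1623: 365 days.
Jun 25, 1623 → Jun 25, 1624: 366 days (Feb 29, 1624 is in that span).
Jun 25, 1624 → Jun 25, 1625: 365 days.
Jun 25, 1625 → Jun 25, 1626: 365 days.
Jun 25, 1626 → Jun 25, 1627: 365 days.
Jun 25, 1627 → Jun 25, 1628: 366 days (Feb 29, 1628 is in that span).
Jun 25, 1628 → Jun 25, 1629: 365 days.
Jun 25, 1629 → Jun 25, 1630: 365 days.
Jun 25, 1630 → Jun 25, 1631: 365 days.
Jun 25, 1631 → Jun 25, 1632: 366 days (Feb 29, 1632 is in that span).
Jun 25, 1632 → Jun 25, 1633: 365 days.
Jun 25, 1633 → Jul 25, 1633: 30 days (June has 30).
Jul 25, 1633 → Aug 25, 1633: 31 days (July has 31).
Aug 25, 1633 → Sep 25, 1633: 31 days (August has 31).
Sep 25, 1633 → Oct 25, 1633: 30 days (September has 30).
Oct 25, 1633 → Nov 18, 1633: 24 days.
Total: 7451 days.

7451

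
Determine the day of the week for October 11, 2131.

January 1, 2131 is a Monday.
Jan 1, 2131 → Feb 1, 2131: 31 days (January has 31).
Feb 1, 2131 → Mar 1, 2131: 28 days (February has 28).
Mar 1, 2131 → Apr 1, 2131: 31 days (March has 31).
Apr 1, 2131 → May 1, 2131: 30 days (April has 30).
May 1, 2131 → Jun 1, 2131: 31 days (May has 31).
Jun 1, 2131 → Jul 1, 2131: 30 days (June has 30).
Jul 1, 2131 → Aug 1, 2131: 31 days (July has 31).
Aug 1, 2131 → Sep 1, 2131: 31 days (August has 31).
Sep 1, 2131 → Oct 1, 2131: 30 days (September has 30).
Oct 1, 2131 → Oct 11, 2131: 10 days.
Total: 283 days.
283 mod 7 = 3, so Monday + 3 = Thursday.

Thursday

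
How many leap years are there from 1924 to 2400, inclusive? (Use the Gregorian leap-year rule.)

117

Multiples of 4 in [1924,2400]: 120.
Of those, multiples of 100: 5 (not leap unless ÷400).
Multiples of 400: 2.
Leap years = 120 − 5 + 2 = 117.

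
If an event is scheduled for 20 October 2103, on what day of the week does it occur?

Doomsday rule: the anchor day for the 2100s is Sunday. For year 03: 3÷12 = 0 r 3, and 3÷4 = 0, so 0+3+0 = 3.
Sunday + 3 ≡ Wednesday — that's 2103's doomsday.
In October the doomsday date is Oct 10.
Oct 20 is 10 days after Oct 10; 10 mod 7 = 3, so Wednesday + 3 = Saturday.

Saturday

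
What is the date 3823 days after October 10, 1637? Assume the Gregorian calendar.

March 29, 1648

+365 (one year) → Oct 10, 1638 (3458 left).
+365 (one year) → Oct 10, 1639 (3093 left).
+366 (one year; includes Feb 29, 1640) → Oct 10, 1640 (2727 left).
+365 (one year) → Oct 10, 1641 (2362 left).
+365 (one year) → Oct 10, 1642 (1997 left).
+365 (one year) → Oct 10, 1643 (1632 left).
+366 (one year; includes Feb 29, 1644) → Oct 10, 1644 (1266 left).
+365 (one year) → Oct 10, 1645 (901 left).
+365 (one year) → Oct 10, 1646 (536 left).
+365 (one year) → Oct 10, 1647 (171 left).
Oct has 31 days: +22 → Nov 1, 1647 (149 left).
Nov has 30 days: +30 → Dec 1, 1647 (119 left).
Dec has 31 days: +31 → Jan 1, 1648 (88 left).
Jan has 31 days: +31 → Feb 1, 1648 (57 left).
Feb has 29 days: +29 → Mar 1, 1648 (28 left).
+28 → Mar 29, 1648.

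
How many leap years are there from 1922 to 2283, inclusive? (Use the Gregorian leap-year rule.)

Multiples of 4 in [1922,2283]: 90.
Of those, multiples of 100: 3 (not leap unless ÷400).
Multiples of 400: 1.
Leap years = 90 − 3 + 1 = 88.

88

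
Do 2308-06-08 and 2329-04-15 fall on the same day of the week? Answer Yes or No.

From Jun 8, 2308 to Apr 15, 2329 is 7616 days.
7616 mod 7 = 0, so they are the same weekday.
(Jun 8, 2308 is a Monday; Apr 15, 2329 is a Monday.)

Yes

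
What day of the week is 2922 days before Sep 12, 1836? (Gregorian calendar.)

Sep 12, 1836 is a Monday.
2922 mod 7 = 3, so 2922 days before a Monday is Monday − 3 = Friday.

Friday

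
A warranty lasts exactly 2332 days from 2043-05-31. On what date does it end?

October 18, 2049

+366 (one year; includes Feb 29, 2044) → May 31, 2044 (1966 left).
+365 (one year) → May 31, 2045 (1601 left).
+365 (one year) → May 31, 2046 (1236 left).
+365 (one year) → May 31, 2047 (871 left).
+366 (one year; includes Feb 29, 2048) → May 31, 2048 (505 left).
+365 (one year) → May 31, 2049 (140 left).
May has 31 days: +1 → Jun 1, 2049 (139 left).
Jun has 30 days: +30 → Jul 1, 2049 (109 left).
Jul has 31 days: +31 → Aug 1, 2049 (78 left).
Aug has 31 days: +31 → Sep 1, 2049 (47 left).
Sep has 30 days: +30 → Oct 1, 2049 (17 left).
+17 → Oct 18, 2049.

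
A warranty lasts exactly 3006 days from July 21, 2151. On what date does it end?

October 13, 2159

+366 (one year; includes Feb 29, 2152) → Jul 21, 2152 (2640 left).
+365 (one year) → Jul 21, 2153 (2275 left).
+365 (one year) → Jul 21, 2154 (1910 left).
+365 (one year) → Jul 21, 2155 (1545 left).
+366 (one year; includes Feb 29, 2156) → Jul 21, 2156 (1179 left).
+365 (one year) → Jul 21, 2157 (814 left).
+365 (one year) → Jul 21, 2158 (449 left).
+365 (one year) → Jul 21, 2159 (84 left).
Jul has 31 days: +11 → Aug 1, 2159 (73 left).
Aug has 31 days: +31 → Sep 1, 2159 (42 left).
Sep has 30 days: +30 → Oct 1, 2159 (12 left).
+12 → Oct 13, 2159.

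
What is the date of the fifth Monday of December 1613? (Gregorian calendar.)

December 30, 1613

December 1, 1613 is a Sunday.
The first Monday is therefore December 2 (1 days later).
The fifth Monday is 2 + 4×7 = December 30.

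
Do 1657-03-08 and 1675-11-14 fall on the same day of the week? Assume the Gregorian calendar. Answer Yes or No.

Yes

From Mar 8, 1657 to Nov 14, 1675 is 6825 days.
6825 mod 7 = 0, so they are the same weekday.
(Mar 8, 1657 is a Thursday; Nov 14, 1675 is a Thursday.)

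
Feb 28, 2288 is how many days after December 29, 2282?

Dec 29, 2282 → Dec 29, 2283: 365 days.
Dec 29, 2283 → Dec 29, 2284: 366 days (Feb 29, 2284 is in that span).
Dec 29, 2284 → Dec 29, 2285: 365 days.
Dec 29, 2285 → Dec 29, 2286: 365 days.
Dec 29, 2286 → Dec 29, 2287: 365 days.
Dec 29, 2287 → Jan 29, 2288: 31 days (December has 31).
Jan 29, 2288 → Feb 28, 2288: 30 days.
Total: 1887 days.

1887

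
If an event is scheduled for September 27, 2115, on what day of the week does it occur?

Friday

Doomsday rule: the anchor day for the 2100s is Sunday. For year 15: 15÷12 = 1 r 3, and 3÷4 = 0, so 1+3+0 = 4.
Sunday + 4 ≡ Thursday — that's 2115's doomsday.
In September the doomsday date is Sep 5.
Sep 27 is 22 days after Sep 5; 22 mod 7 = 1, so Thursday + 1 = Friday.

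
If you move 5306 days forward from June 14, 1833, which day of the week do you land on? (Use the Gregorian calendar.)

Friday

First find the weekday of Jun 14, 1833. Doomsday rule: the anchor day for the 1800s is Friday. For year 33: 33÷12 = 2 r 9, and 9÷4 = 2, so 2+9+2 = 13.
Friday + 13 ≡ Thursday — that's 1833's doomsday.
In June the doomsday date is Jun 6.
Jun 14 is 8 days after Jun 6; 8 mod 7 = 1, so Thursday + 1 = Friday.
5306 mod 7 = 0, so 5306 days after a Friday is Friday + 0 = Friday.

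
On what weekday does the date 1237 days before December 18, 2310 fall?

Tuesday

First find the weekday of Dec 18, 2310. Doomsday rule: the anchor day for the 2300s is Wednesday. For year 10: 10÷12 = 0 r 10, and 10÷4 = 2, so 0+10+2 = 12.
Wednesday + 12 ≡ Monday — that's 2310's doomsday.
In December the doomsday date is Dec 12.
Dec 18 is 6 days after Dec 12; 6 mod 7 = 6, so Monday + 6 = Sunday.
1237 mod 7 = 5, so 1237 days before a Sunday is Sunday − 5 = Tuesday.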